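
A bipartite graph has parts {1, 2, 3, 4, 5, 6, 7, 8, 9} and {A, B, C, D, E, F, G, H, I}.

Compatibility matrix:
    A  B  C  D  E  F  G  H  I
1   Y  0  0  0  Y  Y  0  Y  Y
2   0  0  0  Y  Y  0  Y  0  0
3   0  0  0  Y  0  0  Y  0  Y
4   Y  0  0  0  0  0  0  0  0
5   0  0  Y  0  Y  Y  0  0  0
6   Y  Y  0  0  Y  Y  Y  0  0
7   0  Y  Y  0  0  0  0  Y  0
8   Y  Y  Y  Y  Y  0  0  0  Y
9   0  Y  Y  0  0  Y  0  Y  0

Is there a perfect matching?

One maximum matching: 1→H, 2→E, 3→D, 4→A, 5→F, 6→G, 7→C, 8→I, 9→B.
Every left vertex is matched, so this is a perfect matching.

Yes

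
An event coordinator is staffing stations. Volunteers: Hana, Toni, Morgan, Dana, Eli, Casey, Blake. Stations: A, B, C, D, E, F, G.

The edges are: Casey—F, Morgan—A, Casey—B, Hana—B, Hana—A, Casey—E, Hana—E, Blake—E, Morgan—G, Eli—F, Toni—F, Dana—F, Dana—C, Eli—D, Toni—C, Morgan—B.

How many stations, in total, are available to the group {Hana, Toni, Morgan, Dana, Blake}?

The union of neighbours of {Hana, Toni, Morgan, Dana, Blake} is {A, B, C, E, F, G}, which has 6 elements.
Since |N(S)| = 6 ≥ |S| = 5, Hall's condition holds for this subset.

6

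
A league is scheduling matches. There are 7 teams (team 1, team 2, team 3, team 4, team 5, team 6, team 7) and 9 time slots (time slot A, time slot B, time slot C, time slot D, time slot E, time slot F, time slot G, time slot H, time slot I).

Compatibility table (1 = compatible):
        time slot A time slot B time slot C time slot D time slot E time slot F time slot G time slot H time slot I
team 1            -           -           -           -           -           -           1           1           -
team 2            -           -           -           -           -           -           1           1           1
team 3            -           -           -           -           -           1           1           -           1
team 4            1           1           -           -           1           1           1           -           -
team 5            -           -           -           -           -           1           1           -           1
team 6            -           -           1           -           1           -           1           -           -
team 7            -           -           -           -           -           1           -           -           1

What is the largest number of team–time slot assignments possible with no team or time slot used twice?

6

A valid assignment of size 6: team 1→time slot H, team 2→time slot G, team 3→time slot I, team 4→time slot E, team 5→time slot F, team 6→time slot C.
The set {team 1, team 2, team 3, team 5, team 7} has only 4 neighbours ({time slot F, time slot G, time slot H, time slot I}), so by Hall's theorem at most 6 of the 7 teams can be matched.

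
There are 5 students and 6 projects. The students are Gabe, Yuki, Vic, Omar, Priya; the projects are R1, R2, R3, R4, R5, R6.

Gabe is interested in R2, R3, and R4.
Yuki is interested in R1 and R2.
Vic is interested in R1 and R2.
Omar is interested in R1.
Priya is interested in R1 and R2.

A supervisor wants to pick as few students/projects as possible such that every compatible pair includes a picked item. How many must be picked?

{Gabe, R1, R2} is a vertex cover of size 3: every edge has an endpoint in this set.
No smaller cover exists because Gabe–R3, Yuki–R1, Vic–R2 is a matching of size 3, and a cover must include an endpoint of each of these disjoint edges (König's theorem).

3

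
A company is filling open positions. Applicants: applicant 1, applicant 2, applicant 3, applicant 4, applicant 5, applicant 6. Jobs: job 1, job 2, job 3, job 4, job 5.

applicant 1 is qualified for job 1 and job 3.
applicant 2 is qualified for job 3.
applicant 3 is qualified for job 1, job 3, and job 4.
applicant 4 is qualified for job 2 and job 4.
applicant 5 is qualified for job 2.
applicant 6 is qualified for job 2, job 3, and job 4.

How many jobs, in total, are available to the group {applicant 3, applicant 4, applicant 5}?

4

The union of neighbours of {applicant 3, applicant 4, applicant 5} is {job 1, job 2, job 3, job 4}, which has 4 elements.
Since |N(S)| = 4 ≥ |S| = 3, Hall's condition holds for this subset.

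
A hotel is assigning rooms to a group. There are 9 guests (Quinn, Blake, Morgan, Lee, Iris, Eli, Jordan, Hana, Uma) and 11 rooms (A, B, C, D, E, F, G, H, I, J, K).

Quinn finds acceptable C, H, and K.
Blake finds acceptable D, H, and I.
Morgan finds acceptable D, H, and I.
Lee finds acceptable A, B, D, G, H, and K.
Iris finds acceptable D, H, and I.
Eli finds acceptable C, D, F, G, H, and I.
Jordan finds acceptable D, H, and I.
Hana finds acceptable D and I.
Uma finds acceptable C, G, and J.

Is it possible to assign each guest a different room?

No

The set {Blake, Morgan, Iris, Jordan, Hana} has only 3 neighbours ({D, H, I}), so by Hall's theorem at most 7 of the 9 guests can be matched.
Hence no matching covers every guest.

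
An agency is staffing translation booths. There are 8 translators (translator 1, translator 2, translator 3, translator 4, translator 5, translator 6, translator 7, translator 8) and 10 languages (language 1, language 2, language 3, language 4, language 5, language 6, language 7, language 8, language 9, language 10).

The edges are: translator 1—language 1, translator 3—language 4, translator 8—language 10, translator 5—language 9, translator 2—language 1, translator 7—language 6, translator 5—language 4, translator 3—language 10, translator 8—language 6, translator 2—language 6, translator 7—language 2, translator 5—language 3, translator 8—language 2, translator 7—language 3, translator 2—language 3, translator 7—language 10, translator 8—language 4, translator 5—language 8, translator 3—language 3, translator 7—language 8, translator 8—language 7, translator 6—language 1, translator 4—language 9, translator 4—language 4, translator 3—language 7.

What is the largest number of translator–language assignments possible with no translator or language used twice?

A valid assignment of size 7: translator 1-language 1, translator 2-language 6, translator 3-language 10, translator 4-language 4, translator 5-language 9, translator 7-language 8, translator 8-language 2.
The set {translator 1, translator 6} has only 1 neighbour ({language 1}), so by Hall's theorem at most 7 of the 8 translators can be matched.

7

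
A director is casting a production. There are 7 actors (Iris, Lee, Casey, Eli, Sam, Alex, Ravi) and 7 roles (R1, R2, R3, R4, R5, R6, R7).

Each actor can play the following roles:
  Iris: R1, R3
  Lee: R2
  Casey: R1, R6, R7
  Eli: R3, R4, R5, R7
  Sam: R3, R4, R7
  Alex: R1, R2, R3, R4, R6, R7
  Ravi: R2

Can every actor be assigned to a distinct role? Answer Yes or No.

The set {Lee, Ravi} has only 1 neighbour ({R2}), so by Hall's theorem at most 6 of the 7 actors can be matched.
Hence no matching covers every actor.

No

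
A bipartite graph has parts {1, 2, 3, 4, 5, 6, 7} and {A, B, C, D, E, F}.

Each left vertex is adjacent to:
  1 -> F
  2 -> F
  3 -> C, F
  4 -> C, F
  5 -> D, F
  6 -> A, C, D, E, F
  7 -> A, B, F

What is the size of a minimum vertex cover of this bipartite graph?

5

The 5 edges 1–F, 3–C, 5–D, 6–A, 7–B form a matching, so any vertex cover needs at least 5 vertices (one per matched edge).
Conversely {5, 6, 7, C, F} meets every edge and has exactly 5 vertices, so 5 is optimal.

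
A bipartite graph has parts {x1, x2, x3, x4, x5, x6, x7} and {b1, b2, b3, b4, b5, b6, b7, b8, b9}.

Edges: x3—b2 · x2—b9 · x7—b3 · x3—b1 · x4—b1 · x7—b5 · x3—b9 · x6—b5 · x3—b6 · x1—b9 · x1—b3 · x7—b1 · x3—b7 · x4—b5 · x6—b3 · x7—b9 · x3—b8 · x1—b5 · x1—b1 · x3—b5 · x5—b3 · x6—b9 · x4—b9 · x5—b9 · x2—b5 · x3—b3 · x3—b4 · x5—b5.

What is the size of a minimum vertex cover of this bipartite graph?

A maximum matching has 5 edges (e.g. x1–b5, x2–b9, x3–b7, x4–b1, x5–b3).
By König's theorem the minimum vertex cover has the same size. One such cover is {x3, b1, b3, b5, b9}.

5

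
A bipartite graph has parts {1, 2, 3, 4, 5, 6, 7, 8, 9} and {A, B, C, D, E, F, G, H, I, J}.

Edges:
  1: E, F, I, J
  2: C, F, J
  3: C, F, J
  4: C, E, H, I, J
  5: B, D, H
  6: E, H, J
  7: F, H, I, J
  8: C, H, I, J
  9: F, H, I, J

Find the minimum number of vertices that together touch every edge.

7

{5, C, E, F, H, I, J} is a vertex cover of size 7: every edge has an endpoint in this set.
No smaller cover exists because 1–I, 2–F, 3–C, 4–J, 5–B, 6–E, 7–H is a matching of size 7, and a cover must include an endpoint of each of these disjoint edges (König's theorem).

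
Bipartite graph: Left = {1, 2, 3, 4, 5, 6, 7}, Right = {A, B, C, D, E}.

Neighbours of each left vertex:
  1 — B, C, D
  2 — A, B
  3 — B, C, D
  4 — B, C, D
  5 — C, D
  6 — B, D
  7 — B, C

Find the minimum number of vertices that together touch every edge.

4

{2, B, C, D} is a vertex cover of size 4: every edge has an endpoint in this set.
No smaller cover exists because 1–D, 2–A, 3–C, 4–B is a matching of size 4, and a cover must include an endpoint of each of these disjoint edges (König's theorem).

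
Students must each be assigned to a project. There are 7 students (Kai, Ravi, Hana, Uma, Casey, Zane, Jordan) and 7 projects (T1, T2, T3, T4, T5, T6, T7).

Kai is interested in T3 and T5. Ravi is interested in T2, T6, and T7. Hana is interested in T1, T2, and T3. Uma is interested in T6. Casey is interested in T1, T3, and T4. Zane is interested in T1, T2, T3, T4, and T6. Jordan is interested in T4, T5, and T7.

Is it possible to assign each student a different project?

One maximum matching: Kai–T5, Ravi–T2, Hana–T1, Uma–T6, Casey–T4, Zane–T3, Jordan–T7.
Every student is matched, so this is a perfect matching.

Yes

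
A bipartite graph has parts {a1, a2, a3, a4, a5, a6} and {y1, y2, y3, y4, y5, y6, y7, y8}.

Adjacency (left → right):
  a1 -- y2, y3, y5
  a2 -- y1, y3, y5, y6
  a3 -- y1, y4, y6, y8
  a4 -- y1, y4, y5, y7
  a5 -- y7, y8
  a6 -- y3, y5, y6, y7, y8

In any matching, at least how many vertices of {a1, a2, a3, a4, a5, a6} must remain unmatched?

For example, pair a1-y2, a2-y3, a3-y1, a4-y7, a5-y8, a6-y6.
This saturates every left vertex, so 6 is the maximum.
That matches 6 of the 6, leaving 0 unmatched; no matching can do better.

0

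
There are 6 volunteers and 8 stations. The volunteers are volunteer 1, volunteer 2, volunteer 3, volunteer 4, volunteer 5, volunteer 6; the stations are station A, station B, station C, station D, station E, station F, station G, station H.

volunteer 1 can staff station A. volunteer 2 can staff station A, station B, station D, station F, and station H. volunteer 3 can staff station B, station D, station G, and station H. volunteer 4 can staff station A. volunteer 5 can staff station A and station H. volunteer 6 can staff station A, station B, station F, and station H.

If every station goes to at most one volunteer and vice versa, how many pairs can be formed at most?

5

A valid assignment of size 5: volunteer 1-station A, volunteer 2-station B, volunteer 3-station D, volunteer 5-station H, volunteer 6-station F.
The set {volunteer 1, volunteer 4} has only 1 neighbour ({station A}), so by Hall's theorem at most 5 of the 6 volunteers can be matched.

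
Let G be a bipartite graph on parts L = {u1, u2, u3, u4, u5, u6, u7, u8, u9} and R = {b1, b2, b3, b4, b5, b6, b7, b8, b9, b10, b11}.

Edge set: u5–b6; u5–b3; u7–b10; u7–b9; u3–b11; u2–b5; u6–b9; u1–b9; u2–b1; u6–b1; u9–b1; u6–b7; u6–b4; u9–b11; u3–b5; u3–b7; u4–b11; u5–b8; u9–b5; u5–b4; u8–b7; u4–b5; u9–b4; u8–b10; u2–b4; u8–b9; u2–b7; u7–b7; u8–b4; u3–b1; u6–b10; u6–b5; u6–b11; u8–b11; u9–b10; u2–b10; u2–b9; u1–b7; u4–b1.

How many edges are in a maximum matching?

One maximum matching: u1–b9, u2–b4, u3–b5, u4–b11, u5–b3, u6–b1, u7–b10, u8–b7.
The set {u1, u2, u3, u4, u6, u7, u8, u9} has only 7 neighbours ({b1, b10, b11, b4, b5, b7, b9}), so by Hall's theorem at most 8 of the 9 left vertices can be matched.

8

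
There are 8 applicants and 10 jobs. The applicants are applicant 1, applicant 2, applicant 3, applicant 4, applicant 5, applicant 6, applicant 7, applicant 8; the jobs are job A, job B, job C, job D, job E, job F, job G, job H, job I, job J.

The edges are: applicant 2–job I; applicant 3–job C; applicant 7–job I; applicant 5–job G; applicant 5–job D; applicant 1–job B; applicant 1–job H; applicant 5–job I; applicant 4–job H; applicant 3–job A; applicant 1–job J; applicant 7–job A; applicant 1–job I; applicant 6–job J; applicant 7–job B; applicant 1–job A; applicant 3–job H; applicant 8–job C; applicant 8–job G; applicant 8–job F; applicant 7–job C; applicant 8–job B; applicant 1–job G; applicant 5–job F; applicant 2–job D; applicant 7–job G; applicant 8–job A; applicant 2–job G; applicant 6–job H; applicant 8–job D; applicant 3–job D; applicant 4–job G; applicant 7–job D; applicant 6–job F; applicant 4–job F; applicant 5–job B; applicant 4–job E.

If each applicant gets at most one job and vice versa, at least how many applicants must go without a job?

0

For example, pair applicant 1–job H, applicant 2–job I, applicant 3–job A, applicant 4–job G, applicant 5–job D, applicant 6–job J, applicant 7–job B, applicant 8–job F.
This saturates every applicant, so 8 is the maximum.
That matches 8 of the 8, leaving 0 unmatched; no matching can do better.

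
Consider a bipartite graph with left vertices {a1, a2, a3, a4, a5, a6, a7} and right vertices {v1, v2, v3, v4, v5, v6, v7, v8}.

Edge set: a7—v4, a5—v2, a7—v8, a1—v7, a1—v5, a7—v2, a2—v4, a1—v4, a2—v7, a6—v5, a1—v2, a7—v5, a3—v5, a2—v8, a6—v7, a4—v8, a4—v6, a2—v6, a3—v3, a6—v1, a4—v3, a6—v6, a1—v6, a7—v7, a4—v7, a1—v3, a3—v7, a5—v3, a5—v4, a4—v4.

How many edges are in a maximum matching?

For example, pair a1→v3, a2→v8, a3→v5, a4→v6, a5→v4, a6→v7, a7→v2.
This saturates every left vertex, so 7 is the maximum.

7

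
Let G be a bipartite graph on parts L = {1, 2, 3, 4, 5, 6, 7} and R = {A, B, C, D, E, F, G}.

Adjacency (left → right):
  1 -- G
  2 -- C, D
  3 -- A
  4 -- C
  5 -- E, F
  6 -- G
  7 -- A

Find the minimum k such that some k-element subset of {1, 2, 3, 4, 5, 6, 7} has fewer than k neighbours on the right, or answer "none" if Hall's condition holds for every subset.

2

Take S = {1, 6}. Its neighbourhood is {G}, so |N(S)| = 1 < |S| = 2.
No single vertex violates Hall's condition since each has at least one neighbour, so 2 is the minimum.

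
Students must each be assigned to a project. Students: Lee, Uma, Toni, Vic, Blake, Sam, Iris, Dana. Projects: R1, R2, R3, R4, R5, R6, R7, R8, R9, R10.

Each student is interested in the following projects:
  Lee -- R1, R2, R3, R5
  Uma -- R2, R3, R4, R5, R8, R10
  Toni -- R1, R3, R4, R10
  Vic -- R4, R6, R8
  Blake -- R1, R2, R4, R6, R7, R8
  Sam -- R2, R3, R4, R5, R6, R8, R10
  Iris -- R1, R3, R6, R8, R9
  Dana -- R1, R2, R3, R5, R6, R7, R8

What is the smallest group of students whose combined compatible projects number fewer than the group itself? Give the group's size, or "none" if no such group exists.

none

A matching saturating every student exists, for instance Lee→R5, Uma→R2, Toni→R10, Vic→R8, Blake→R4, Sam→R3, Iris→R9, Dana→R6.
By Hall's marriage theorem, this means |N(S)| ≥ |S| for every subset S, so no violating subset exists.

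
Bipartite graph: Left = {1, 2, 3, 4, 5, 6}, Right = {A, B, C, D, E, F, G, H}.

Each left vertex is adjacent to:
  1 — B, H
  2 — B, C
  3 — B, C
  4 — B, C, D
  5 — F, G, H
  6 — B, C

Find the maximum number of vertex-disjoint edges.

5

For example, pair 1→H, 2→C, 3→B, 4→D, 5→F.
The set {2, 3, 6} has only 2 neighbours ({B, C}), so by Hall's theorem at most 5 of the 6 left vertices can be matched.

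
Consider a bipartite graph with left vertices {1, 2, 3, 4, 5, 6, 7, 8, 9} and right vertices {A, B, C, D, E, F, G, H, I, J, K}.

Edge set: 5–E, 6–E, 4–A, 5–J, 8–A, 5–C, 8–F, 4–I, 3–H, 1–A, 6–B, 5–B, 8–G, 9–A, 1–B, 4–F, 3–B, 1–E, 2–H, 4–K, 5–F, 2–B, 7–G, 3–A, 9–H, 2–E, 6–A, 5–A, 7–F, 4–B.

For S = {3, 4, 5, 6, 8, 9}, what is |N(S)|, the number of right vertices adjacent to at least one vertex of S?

10

The union of neighbours of {3, 4, 5, 6, 8, 9} is {A, B, C, E, F, G, H, I, J, K}, which has 10 elements.
Since |N(S)| = 10 ≥ |S| = 6, Hall's condition holds for this subset.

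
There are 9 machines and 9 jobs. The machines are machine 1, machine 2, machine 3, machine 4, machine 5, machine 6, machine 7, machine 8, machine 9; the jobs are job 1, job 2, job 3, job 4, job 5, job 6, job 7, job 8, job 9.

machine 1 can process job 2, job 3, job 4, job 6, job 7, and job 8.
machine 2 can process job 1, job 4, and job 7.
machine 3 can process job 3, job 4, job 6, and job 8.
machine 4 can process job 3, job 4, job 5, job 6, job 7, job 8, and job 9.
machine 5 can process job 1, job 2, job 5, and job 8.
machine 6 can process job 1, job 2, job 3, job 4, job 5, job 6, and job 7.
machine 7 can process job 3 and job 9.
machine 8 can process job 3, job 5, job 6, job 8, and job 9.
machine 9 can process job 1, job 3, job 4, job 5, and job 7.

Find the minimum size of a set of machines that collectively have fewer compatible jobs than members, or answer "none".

A matching saturating every machine exists, for instance machine 1→job 4, machine 2→job 1, machine 3→job 6, machine 4→job 9, machine 5→job 2, machine 6→job 7, machine 7→job 3, machine 8→job 8, machine 9→job 5.
By Hall's marriage theorem, this means |N(S)| ≥ |S| for every subset S, so no violating subset exists.

none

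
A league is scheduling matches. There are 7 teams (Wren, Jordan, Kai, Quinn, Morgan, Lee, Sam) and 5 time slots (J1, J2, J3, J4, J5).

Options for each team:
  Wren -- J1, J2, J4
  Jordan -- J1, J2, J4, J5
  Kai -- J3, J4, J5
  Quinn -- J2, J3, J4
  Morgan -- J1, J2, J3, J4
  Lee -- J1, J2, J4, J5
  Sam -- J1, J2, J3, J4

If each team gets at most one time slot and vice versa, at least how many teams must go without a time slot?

For example, pair Wren–J4, Jordan–J1, Kai–J5, Quinn–J2, Morgan–J3.
The set {Wren, Jordan, Kai, Quinn, Morgan, Lee, Sam} has only 5 neighbours ({J1, J2, J3, J4, J5}), so by Hall's theorem at most 5 of the 7 teams can be matched.
That matches 5 of the 7, leaving 2 unmatched; no matching can do better.

2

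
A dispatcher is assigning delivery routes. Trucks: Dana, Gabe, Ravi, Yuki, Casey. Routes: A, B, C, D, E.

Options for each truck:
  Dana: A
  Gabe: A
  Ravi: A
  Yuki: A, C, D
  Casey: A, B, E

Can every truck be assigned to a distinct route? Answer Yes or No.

No

The set {Dana, Gabe, Ravi} has only 1 neighbour ({A}), so by Hall's theorem at most 3 of the 5 trucks can be matched.
Hence no matching covers every truck.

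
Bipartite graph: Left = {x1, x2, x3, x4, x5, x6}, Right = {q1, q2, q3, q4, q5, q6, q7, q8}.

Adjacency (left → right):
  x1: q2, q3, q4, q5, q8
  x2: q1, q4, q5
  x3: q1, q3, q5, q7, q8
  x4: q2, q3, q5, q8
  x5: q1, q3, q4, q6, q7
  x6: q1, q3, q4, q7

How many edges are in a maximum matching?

6

For example, pair x1–q8, x2–q5, x3–q7, x4–q2, x5–q6, x6–q4.
This saturates every left vertex, so 6 is the maximum.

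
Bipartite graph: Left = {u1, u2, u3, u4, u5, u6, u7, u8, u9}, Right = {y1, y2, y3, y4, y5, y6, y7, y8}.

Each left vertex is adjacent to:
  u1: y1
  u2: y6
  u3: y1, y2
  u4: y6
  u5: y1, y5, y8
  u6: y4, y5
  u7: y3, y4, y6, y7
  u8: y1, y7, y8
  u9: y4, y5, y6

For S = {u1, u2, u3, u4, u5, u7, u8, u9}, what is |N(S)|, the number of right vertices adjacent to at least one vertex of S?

The union of neighbours of {u1, u2, u3, u4, u5, u7, u8, u9} is {y1, y2, y3, y4, y5, y6, y7, y8}, which has 8 elements.
Since |N(S)| = 8 ≥ |S| = 8, Hall's condition holds for this subset.

8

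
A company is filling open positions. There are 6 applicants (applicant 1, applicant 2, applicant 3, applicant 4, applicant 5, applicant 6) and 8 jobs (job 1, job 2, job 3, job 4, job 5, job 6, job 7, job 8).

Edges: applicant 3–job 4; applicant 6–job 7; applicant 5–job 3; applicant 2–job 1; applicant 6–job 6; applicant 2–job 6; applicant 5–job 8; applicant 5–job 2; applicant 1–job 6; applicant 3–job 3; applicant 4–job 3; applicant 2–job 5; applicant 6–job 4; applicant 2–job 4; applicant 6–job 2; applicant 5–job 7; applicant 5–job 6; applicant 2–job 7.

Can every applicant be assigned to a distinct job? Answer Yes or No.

Yes

A valid assignment of size 6: applicant 1→job 6, applicant 2→job 5, applicant 3→job 4, applicant 4→job 3, applicant 5→job 7, applicant 6→job 2.
Every applicant is matched, so this matching saturates all of them.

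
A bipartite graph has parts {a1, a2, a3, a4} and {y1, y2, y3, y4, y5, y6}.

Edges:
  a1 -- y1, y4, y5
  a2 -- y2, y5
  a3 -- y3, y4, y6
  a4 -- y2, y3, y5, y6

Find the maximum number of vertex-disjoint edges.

For example, pair a1-y1, a2-y2, a3-y4, a4-y3.
This saturates every left vertex, so 4 is the maximum.

4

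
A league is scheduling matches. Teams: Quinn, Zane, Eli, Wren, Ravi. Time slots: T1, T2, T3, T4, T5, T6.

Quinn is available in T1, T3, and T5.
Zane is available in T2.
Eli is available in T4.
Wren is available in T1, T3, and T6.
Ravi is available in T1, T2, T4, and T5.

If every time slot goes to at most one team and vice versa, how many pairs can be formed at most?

5

A valid assignment of size 5: Quinn-T1, Zane-T2, Eli-T4, Wren-T6, Ravi-T5.
All 5 teams are matched, so no larger matching exists.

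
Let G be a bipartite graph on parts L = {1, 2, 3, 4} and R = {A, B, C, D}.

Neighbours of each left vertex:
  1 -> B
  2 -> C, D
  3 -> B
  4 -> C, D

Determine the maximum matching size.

3

For example, pair 1→B, 2→D, 4→C.
The set {1, 3} has only 1 neighbour ({B}), so by Hall's theorem at most 3 of the 4 left vertices can be matched.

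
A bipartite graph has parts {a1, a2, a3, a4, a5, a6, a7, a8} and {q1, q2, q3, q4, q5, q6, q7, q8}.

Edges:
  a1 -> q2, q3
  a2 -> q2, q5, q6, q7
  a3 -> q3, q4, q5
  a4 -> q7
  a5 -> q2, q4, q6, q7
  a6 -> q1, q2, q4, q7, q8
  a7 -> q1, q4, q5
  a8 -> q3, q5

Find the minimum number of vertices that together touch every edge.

8

{a1, a2, a3, a4, a5, a6, a7, a8} is a vertex cover of size 8: every edge has an endpoint in this set.
No smaller cover exists because a1–q3, a2–q2, a3–q4, a4–q7, a5–q6, a6–q8, a7–q1, a8–q5 is a matching of size 8, and a cover must include an endpoint of each of these disjoint edges (König's theorem).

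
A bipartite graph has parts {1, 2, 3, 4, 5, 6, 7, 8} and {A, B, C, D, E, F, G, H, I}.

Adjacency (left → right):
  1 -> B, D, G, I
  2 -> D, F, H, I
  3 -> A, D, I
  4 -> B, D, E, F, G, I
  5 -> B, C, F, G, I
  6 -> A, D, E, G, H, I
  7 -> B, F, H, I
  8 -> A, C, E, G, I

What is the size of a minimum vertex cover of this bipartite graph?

8

A maximum matching has 8 edges (e.g. 1–I, 2–D, 3–A, 4–E, 5–B, 6–H, 7–F, 8–G).
By König's theorem the minimum vertex cover has the same size. One such cover is {1, 2, 3, 4, 5, 6, 7, 8}.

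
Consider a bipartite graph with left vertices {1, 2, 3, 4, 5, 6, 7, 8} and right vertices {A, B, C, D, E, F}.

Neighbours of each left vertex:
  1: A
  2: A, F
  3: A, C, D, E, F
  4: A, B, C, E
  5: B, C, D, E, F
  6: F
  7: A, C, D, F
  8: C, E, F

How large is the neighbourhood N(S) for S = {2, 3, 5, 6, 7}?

The union of neighbours of {2, 3, 5, 6, 7} is {A, B, C, D, E, F}, which has 6 elements.
Since |N(S)| = 6 ≥ |S| = 5, Hall's condition holds for this subset.

6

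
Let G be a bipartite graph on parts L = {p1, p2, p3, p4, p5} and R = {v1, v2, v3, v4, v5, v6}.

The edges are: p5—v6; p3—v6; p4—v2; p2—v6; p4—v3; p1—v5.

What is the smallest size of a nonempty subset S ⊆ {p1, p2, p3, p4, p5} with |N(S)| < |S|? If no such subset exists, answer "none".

2

Take S = {p2, p3}. Its neighbourhood is {v6}, so |N(S)| = 1 < |S| = 2.
No single vertex violates Hall's condition since each has at least one neighbour, so 2 is the minimum.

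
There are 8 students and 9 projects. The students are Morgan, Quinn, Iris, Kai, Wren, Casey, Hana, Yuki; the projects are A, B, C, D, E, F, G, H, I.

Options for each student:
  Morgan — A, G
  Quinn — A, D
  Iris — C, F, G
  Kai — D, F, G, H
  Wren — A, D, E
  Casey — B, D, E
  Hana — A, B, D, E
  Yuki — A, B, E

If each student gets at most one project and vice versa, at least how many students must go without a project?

For example, pair Morgan→G, Quinn→A, Iris→C, Kai→F, Wren→D, Casey→E, Hana→B.
The set {Quinn, Wren, Casey, Hana, Yuki} has only 4 neighbours ({A, B, D, E}), so by Hall's theorem at most 7 of the 8 students can be matched.
That matches 7 of the 8, leaving 1 unmatched; no matching can do better.

1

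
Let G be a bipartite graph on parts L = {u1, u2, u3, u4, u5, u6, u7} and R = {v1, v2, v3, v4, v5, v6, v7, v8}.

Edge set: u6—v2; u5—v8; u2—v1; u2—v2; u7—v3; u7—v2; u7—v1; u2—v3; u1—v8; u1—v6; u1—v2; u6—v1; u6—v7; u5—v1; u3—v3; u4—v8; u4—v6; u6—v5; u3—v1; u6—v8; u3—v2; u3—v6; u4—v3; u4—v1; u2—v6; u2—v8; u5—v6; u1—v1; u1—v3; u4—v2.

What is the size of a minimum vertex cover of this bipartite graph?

The 6 edges u1–v8, u2–v3, u3–v1, u4–v2, u5–v6, u6–v5 form a matching, so any vertex cover needs at least 6 vertices (one per matched edge).
Conversely {u6, v1, v2, v3, v6, v8} meets every edge and has exactly 6 vertices, so 6 is optimal.

6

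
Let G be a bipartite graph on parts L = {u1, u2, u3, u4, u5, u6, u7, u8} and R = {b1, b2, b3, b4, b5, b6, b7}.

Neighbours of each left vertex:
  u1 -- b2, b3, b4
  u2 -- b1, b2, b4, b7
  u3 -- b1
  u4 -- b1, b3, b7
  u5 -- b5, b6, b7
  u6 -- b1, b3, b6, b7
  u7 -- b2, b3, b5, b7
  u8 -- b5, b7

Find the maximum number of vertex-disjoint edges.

7

For example, pair u1→b2, u2→b4, u3→b1, u4→b7, u5→b5, u6→b6, u7→b3.
The set {u1, u2, u3, u4, u5, u6, u7, u8} has only 7 neighbours ({b1, b2, b3, b4, b5, b6, b7}), so by Hall's theorem at most 7 of the 8 left vertices can be matched.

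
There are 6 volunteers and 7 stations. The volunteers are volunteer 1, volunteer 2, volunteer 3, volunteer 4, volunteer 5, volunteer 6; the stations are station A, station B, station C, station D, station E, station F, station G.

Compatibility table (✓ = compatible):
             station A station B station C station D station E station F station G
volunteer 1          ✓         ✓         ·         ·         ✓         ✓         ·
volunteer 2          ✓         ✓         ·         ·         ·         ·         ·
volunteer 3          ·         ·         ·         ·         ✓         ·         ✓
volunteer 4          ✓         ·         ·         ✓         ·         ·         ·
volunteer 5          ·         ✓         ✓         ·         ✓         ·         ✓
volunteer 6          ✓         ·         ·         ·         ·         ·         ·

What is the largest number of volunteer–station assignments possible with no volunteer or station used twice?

For example, pair volunteer 1→station F, volunteer 2→station B, volunteer 3→station G, volunteer 4→station D, volunteer 5→station C, volunteer 6→station A.
All 6 volunteers are matched, so no larger matching exists.

6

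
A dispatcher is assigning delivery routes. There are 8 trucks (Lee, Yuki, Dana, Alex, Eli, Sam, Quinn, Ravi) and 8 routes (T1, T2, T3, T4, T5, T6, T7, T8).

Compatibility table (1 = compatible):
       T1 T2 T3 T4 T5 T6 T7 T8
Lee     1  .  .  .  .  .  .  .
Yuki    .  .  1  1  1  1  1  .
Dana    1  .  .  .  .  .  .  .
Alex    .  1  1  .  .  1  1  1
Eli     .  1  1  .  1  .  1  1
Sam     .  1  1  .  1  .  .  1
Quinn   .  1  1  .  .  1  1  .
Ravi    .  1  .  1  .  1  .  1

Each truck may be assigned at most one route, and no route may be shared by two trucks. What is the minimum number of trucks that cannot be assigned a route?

1

One maximum matching: Lee-T1, Yuki-T4, Alex-T3, Eli-T7, Sam-T5, Quinn-T6, Ravi-T8.
The set {Lee, Dana} has only 1 neighbour ({T1}), so by Hall's theorem at most 7 of the 8 trucks can be matched.
That matches 7 of the 8, leaving 1 unmatched; no matching can do better.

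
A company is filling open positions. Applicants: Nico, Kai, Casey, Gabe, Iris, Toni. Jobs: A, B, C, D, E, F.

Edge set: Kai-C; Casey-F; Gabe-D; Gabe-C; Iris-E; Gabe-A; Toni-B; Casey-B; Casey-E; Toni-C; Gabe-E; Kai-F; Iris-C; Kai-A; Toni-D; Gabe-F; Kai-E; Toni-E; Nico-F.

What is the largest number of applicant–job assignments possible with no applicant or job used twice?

6

One maximum matching: Nico→F, Kai→A, Casey→E, Gabe→D, Iris→C, Toni→B.
This saturates every applicant, so 6 is the maximum.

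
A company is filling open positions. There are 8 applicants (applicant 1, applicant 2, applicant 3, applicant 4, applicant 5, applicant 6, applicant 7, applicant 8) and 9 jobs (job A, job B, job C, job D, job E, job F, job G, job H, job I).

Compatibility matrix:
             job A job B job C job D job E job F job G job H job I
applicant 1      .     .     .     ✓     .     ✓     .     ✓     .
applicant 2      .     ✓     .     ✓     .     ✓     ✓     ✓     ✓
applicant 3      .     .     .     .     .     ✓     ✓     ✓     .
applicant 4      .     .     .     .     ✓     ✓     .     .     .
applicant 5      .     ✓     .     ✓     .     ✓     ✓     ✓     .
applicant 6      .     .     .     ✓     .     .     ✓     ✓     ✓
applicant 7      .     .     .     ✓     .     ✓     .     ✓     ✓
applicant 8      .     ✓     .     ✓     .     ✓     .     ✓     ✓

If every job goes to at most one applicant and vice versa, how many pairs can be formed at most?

One maximum matching: applicant 1–job H, applicant 2–job B, applicant 3–job G, applicant 4–job E, applicant 5–job D, applicant 6–job I, applicant 7–job F.
The set {applicant 1, applicant 2, applicant 3, applicant 5, applicant 6, applicant 7, applicant 8} has only 6 neighbours ({job B, job D, job F, job G, job H, job I}), so by Hall's theorem at most 7 of the 8 applicants can be matched.

7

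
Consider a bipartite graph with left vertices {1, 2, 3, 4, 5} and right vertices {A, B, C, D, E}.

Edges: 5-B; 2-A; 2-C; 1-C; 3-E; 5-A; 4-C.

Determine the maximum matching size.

A valid assignment of size 4: 1-C, 2-A, 3-E, 5-B.
The set {1, 4} has only 1 neighbour ({C}), so by Hall's theorem at most 4 of the 5 left vertices can be matched.

4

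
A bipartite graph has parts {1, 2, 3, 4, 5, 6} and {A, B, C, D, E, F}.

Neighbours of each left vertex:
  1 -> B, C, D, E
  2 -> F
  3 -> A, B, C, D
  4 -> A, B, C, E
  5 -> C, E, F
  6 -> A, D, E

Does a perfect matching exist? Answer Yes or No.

One maximum matching: 1→D, 2→F, 3→A, 4→B, 5→C, 6→E.
Every left vertex is matched, so this is a perfect matching.

Yes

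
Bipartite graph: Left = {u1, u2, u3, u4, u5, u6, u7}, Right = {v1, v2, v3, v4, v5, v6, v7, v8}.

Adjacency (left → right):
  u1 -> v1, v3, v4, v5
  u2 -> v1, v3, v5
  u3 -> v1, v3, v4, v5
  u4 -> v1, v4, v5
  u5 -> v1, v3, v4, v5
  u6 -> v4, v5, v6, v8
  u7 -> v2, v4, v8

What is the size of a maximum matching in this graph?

6

A valid assignment of size 6: u1-v3, u2-v5, u3-v4, u4-v1, u6-v6, u7-v2.
The set {u1, u2, u3, u4, u5} has only 4 neighbours ({v1, v3, v4, v5}), so by Hall's theorem at most 6 of the 7 left vertices can be matched.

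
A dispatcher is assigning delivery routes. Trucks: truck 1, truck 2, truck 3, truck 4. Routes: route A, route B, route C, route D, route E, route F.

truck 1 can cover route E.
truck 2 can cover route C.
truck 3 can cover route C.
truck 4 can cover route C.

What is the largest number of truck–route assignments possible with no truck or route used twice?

One maximum matching: truck 1-route E, truck 2-route C.
The set {truck 2, truck 3, truck 4} has only 1 neighbour ({route C}), so by Hall's theorem at most 2 of the 4 trucks can be matched.

2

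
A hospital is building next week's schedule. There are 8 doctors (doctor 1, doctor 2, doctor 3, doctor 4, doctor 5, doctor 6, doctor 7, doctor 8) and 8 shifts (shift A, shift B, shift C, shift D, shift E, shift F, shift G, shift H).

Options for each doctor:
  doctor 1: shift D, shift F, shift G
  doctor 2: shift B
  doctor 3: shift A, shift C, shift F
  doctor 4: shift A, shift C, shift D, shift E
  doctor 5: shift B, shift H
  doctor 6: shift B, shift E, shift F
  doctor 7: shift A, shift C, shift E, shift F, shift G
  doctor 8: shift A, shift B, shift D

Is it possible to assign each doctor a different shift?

Yes

One maximum matching: doctor 1→shift G, doctor 2→shift B, doctor 3→shift F, doctor 4→shift D, doctor 5→shift H, doctor 6→shift E, doctor 7→shift C, doctor 8→shift A.
Every doctor is matched, so this is a perfect matching.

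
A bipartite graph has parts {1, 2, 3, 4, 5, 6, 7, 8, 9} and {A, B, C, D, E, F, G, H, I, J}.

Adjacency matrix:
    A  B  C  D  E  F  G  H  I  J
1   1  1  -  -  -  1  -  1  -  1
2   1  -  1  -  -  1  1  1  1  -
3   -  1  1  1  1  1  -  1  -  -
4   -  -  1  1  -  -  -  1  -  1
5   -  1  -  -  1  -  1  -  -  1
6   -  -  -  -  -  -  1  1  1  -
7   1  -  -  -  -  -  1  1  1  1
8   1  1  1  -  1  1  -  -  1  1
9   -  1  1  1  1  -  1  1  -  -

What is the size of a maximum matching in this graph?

9

For example, pair 1→B, 2→H, 3→F, 4→C, 5→E, 6→I, 7→J, 8→A, 9→G.
All 9 left vertices are matched, so no larger matching exists.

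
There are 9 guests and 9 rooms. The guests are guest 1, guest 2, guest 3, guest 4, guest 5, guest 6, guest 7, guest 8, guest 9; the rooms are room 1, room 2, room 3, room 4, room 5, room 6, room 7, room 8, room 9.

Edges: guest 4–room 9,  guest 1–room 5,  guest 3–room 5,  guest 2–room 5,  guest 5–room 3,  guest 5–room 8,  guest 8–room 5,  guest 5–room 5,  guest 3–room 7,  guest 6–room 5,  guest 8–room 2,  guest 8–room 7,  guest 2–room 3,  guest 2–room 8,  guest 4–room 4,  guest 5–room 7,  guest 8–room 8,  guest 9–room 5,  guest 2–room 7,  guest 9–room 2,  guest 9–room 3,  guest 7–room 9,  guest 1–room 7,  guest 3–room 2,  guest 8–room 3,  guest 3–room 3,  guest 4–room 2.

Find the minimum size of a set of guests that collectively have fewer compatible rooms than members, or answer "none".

Take S = {guest 1, guest 2, guest 3, guest 5, guest 6, guest 8}. Its neighbourhood is {room 2, room 3, room 5, room 7, room 8}, so |N(S)| = 5 < |S| = 6.
Every subset of size less than 6 has at least as many neighbours as members, so 6 is the minimum.

6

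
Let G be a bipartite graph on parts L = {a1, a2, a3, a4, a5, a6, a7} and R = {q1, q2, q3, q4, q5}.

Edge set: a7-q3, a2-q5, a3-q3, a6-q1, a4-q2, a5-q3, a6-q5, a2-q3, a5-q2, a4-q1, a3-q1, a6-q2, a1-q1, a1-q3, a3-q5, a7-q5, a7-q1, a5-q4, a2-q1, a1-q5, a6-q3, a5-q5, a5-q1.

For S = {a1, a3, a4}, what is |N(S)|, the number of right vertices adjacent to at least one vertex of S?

The union of neighbours of {a1, a3, a4} is {q1, q2, q3, q5}, which has 4 elements.
Since |N(S)| = 4 ≥ |S| = 3, Hall's condition holds for this subset.

4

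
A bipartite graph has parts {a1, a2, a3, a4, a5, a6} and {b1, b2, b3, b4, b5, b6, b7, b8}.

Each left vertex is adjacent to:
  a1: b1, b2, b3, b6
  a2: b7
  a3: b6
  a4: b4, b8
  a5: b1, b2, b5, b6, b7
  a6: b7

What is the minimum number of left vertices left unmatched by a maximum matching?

1

For example, pair a1-b3, a2-b7, a3-b6, a4-b8, a5-b1.
The set {a2, a6} has only 1 neighbour ({b7}), so by Hall's theorem at most 5 of the 6 left vertices can be matched.
That matches 5 of the 6, leaving 1 unmatched; no matching can do better.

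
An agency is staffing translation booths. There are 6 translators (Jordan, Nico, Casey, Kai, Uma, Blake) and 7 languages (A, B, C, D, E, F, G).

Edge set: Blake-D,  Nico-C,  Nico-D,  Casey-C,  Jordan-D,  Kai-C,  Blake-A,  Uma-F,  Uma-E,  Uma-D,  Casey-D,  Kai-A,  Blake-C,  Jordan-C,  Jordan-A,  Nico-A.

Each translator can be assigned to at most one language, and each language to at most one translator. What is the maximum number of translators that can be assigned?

4

A valid assignment of size 4: Jordan–A, Nico–D, Casey–C, Uma–E.
The set {Jordan, Nico, Casey, Kai, Blake} has only 3 neighbours ({A, C, D}), so by Hall's theorem at most 4 of the 6 translators can be matched.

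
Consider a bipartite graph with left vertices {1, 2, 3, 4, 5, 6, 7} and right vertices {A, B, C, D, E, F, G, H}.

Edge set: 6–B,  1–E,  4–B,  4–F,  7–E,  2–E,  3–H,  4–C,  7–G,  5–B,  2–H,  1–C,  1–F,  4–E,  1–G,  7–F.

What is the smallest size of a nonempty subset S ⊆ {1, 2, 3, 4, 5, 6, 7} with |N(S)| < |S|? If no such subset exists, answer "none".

Take S = {5, 6}. Its neighbourhood is {B}, so |N(S)| = 1 < |S| = 2.
No single vertex violates Hall's condition since each has at least one neighbour, so 2 is the minimum.

2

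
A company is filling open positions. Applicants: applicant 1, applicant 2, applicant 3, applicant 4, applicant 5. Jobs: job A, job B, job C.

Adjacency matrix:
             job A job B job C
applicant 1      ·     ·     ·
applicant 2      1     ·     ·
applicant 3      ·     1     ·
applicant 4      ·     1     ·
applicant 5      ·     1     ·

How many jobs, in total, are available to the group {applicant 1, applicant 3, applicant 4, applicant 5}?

The union of neighbours of {applicant 1, applicant 3, applicant 4, applicant 5} is {job B}, which has 1 element.
Since |N(S)| = 1 < |S| = 4, Hall's condition fails for this subset.

1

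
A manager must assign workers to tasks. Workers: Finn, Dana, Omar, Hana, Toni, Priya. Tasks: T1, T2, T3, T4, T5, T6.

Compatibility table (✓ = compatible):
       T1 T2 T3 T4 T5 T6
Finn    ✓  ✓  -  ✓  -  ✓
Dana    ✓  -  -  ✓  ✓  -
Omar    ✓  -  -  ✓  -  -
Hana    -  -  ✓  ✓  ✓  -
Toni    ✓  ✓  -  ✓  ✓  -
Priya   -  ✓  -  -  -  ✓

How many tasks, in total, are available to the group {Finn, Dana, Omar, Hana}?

6

The union of neighbours of {Finn, Dana, Omar, Hana} is {T1, T2, T3, T4, T5, T6}, which has 6 elements.
Since |N(S)| = 6 ≥ |S| = 4, Hall's condition holds for this subset.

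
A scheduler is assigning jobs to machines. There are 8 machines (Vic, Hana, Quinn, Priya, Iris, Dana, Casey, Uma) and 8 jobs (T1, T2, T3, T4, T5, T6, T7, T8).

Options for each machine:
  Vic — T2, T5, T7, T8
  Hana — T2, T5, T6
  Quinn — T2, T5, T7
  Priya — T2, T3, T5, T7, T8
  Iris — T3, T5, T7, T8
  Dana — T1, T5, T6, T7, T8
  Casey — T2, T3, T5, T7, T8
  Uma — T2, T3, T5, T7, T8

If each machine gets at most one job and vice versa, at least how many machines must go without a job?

A valid assignment of size 7: Vic→T8, Hana→T6, Quinn→T2, Priya→T3, Iris→T5, Dana→T1, Casey→T7.
The set {Vic, Quinn, Priya, Iris, Casey, Uma} has only 5 neighbours ({T2, T3, T5, T7, T8}), so by Hall's theorem at most 7 of the 8 machines can be matched.
That matches 7 of the 8, leaving 1 unmatched; no matching can do better.

1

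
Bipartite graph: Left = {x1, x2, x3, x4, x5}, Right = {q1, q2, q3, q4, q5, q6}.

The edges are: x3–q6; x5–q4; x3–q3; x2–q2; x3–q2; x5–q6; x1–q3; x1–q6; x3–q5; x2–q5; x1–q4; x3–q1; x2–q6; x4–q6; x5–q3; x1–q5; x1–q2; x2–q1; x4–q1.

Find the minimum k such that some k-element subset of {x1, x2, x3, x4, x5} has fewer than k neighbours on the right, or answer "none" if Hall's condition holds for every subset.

none

A matching saturating every left vertex exists, for instance x1→q4, x2→q2, x3→q3, x4→q1, x5→q6.
By Hall's marriage theorem, this means |N(S)| ≥ |S| for every subset S, so no violating subset exists.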